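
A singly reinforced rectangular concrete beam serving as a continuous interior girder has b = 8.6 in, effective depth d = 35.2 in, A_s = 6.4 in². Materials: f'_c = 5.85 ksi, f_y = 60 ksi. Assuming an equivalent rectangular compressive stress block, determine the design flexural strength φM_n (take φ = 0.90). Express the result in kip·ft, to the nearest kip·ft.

φM_n ≈ 884 kip·ft

T = A_s f_y = 6.4 × 60 = 384 kips.
a = T/(0.85 f'_c b) = 384/(0.85 × 5.85 × 8.6) = 8.980 in.
M_n = T(d − a/2) = 384 × (35.2 − 4.49) = 11792.6 kip·in = 11792.6/12 = 982.72 kip·ft.
φM_n = 0.90 × 982.72 = 884.45 kip·ft.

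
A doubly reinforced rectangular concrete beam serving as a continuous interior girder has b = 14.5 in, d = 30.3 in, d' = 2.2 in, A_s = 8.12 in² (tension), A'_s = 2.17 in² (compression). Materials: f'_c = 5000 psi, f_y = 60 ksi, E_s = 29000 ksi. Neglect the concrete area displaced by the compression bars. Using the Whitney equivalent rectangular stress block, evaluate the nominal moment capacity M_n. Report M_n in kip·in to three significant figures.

Assume both steels yield.
a = (A_s − A'_s) f_y/(0.85 f'_c b) = (8.12 − 2.17) × 60/(0.85 × 5 × 14.5) = 5.793 in.
c = a/β₁ = 5.793/0.8 = 7.241 in; ε'_s = 0.003(c − d')/c = 0.0021 ≥ ε_y = 0.0021, so the compression steel yields.
M_n = (A_s − A'_s) f_y (d − a/2) + A'_s f_y (d − d') = 357 × (30.3 − 2.8965) + 130.2 × (30.3 − 2.2) = 9783.0 + 3658.6 = 13441.6 kip·in.

M_n ≈ 13400 kip·in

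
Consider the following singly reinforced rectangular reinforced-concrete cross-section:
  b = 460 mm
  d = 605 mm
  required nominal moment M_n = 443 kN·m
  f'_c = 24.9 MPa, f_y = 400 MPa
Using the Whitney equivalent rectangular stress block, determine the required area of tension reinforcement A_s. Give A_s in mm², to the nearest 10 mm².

A_s ≈ 1960 mm²

With M_n = 0.85 f'_c a b (d − a/2), solve the quadratic for a:
a = d − √(d² − 2M_n/(0.85 f'_c b)) = 605 − √(605² − 2 × 443×10⁶/(0.85 × 24.9 × 460)) = 80.57 mm.
A_s = 0.85 f'_c a b / f_y = 0.85 × 24.9 × 80.57 × 460 / 400 = 1961.1 mm².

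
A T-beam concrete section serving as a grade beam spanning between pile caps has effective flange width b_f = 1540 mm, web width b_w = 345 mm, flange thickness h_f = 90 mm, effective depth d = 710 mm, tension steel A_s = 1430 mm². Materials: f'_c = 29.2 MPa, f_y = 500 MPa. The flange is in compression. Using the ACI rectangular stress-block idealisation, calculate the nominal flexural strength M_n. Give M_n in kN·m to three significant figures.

M_n ≈ 501 kN·m

Tension: T = A_s f_y = 1430 × 500 = 715000 N.
Try a within the flange: a = T/(0.85 f'_c b_f) = 715000/(0.85 × 29.2 × 1540) = 18.71 mm.
Since a = 18.71 ≤ h_f = 90 mm, the stress block lies entirely in the flange; analyse as a rectangular beam of width b_f.
M_n = T(d − a/2) = 715000 × (710 − 9.355) = 500.96 × 10⁶ N·mm.
M_n = 500.96 kN·m.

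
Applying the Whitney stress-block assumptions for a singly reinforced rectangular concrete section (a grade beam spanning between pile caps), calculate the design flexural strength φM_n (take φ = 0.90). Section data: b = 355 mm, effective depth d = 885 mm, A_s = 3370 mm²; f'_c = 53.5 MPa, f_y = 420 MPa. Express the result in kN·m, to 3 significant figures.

φM_n ≈ 1070 kN·m

T = A_s f_y = 3370 × 420 = 1415400 N = 1415.4 kN.
From C = T: a = T/(0.85 f'_c b) = 1415400/(0.85 × 53.5 × 355) = 87.68 mm.
M_n = T(d − a/2) = 1415.4 kN × (885 − 43.84) mm = 1190.58 kN·m.
φM_n = 0.90 × 1190.58 = 1071.52 kN·m.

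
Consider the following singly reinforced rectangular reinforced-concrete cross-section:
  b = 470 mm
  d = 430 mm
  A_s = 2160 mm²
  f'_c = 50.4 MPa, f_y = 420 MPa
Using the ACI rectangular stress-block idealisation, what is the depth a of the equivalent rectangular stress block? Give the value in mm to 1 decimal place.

T = A_s f_y = 2160 × 420 = 907200 N = 907.2 kN.
Setting C = 0.85 f'_c a b equal to T: a = 907200/(0.85 × 50.4 × 470) = 45.1 mm.

a ≈ 45.1 mm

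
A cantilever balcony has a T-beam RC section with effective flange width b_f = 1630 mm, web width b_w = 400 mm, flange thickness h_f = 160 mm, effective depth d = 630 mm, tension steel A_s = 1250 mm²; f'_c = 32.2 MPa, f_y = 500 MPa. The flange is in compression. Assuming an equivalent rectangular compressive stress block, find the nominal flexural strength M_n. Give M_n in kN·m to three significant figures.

Tension: T = A_s f_y = 1250 × 500 = 625000 N.
Try a within the flange: a = T/(0.85 f'_c b_f) = 625000/(0.85 × 32.2 × 1630) = 14.01 mm.
Since a = 14.01 ≤ h_f = 160 mm, the stress block lies entirely in the flange; analyse as a rectangular beam of width b_f.
M_n = T(d − a/2) = 625000 × (630 − 7.005) = 389.37 × 10⁶ N·mm.
M_n = 389.37 kN·m.

M_n ≈ 389 kN·m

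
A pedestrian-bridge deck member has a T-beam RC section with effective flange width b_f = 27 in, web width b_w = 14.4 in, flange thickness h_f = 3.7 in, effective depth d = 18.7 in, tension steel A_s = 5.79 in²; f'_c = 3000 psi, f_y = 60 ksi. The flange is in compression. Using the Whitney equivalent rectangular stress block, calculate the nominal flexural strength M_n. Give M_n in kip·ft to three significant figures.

M_n ≈ 464 kip·ft

Tension: T = A_s f_y = 5.79 × 60 = 347.4 kips.
Try a within the flange: a = T/(0.85 f'_c b_f) = 347.4/(0.85 × 3 × 27) = 5.046 in.
a = 5.046 > h_f = 3.7 in: the block extends into the web. Split into flange-overhang and web parts.
C_f = 0.85 f'_c (b_f − b_w) h_f = 0.85 × 3 × (27 − 14.4) × 3.7 = 118.9 kips.
Remaining web compression depth: a_w = (T − C_f)/(0.85 f'_c b_w) = (347.4 − 118.9)/(0.85 × 3 × 14.4) = 6.223 in.
M_n = C_f(d − h_f/2) + (T − C_f)(d − a_w/2) = 118.9 × (18.7 − 1.85) + 228.5 × (18.7 − 3.1115) = 2003.5 + 3562.0 = 5565.5 kip·in.
M_n = 5565.5/12 = 463.79 kip·ft.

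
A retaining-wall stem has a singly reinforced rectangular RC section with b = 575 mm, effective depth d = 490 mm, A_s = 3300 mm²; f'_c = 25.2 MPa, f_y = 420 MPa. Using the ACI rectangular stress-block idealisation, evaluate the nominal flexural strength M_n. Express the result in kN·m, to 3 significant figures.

M_n ≈ 601 kN·m

T = A_s f_y = 3300 × 420 = 1386000 N = 1386 kN.
From C = T: a = T/(0.85 f'_c b) = 1386000/(0.85 × 25.2 × 575) = 112.53 mm.
M_n = T(d − a/2) = 1386 kN × (490 − 56.265) mm = 601.16 kN·m.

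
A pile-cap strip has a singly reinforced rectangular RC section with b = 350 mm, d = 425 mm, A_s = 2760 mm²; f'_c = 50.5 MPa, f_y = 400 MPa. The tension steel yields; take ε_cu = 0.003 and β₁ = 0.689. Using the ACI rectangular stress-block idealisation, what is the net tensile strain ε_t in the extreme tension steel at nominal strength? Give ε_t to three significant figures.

ε_t ≈ 0.00895

a = A_s f_y/(0.85 f'_c b) = 73.48 mm.
β₁ = 0.689, so c = a/β₁ = 73.48/0.689 = 106.65 mm.
From the linear strain diagram with ε_cu = 0.003: ε_t = 0.003 (d − c)/c = 0.003 × (425 − 106.65)/106.65 = 0.00895.
Since ε_t ≥ 0.005, the section is tension-controlled.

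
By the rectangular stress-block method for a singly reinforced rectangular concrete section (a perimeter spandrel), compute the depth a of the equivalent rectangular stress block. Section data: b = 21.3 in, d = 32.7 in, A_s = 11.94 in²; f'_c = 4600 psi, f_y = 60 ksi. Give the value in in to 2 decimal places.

a ≈ 8.60 in

T = A_s f_y = 11.94 × 60 = 716.4 kips.
a = T/(0.85 f'_c b) = 716.4/(0.85 × 4.6 × 21.3) = 8.60 in.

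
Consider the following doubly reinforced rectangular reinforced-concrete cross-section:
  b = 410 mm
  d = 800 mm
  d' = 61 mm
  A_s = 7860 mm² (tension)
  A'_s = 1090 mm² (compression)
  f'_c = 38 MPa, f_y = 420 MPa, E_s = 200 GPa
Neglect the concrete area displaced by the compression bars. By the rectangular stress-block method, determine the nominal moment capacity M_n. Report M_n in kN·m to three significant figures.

Assume both tension and compression steel yield.
Net tension couple steel: A_s − A'_s = 6770 mm².
a = (A_s − A'_s) f_y / (0.85 f'_c b) = 2843400/(0.85 × 38 × 410) = 214.71 mm.
c = a/β₁ = 214.71/0.779 = 275.62 mm; ε'_s = 0.003(c − d')/c = 0.0023 ≥ f_y/E_s = 0.0021, so compression steel does yield.
M_n = (A_s − A'_s) f_y (d − a/2) + A'_s f_y (d − d') = [2843400 × (800 − 107.355) + 457800 × (800 − 61)] × 10⁻⁶ = 1969.47 + 338.31 = 2307.78 kN·m.

M_n ≈ 2310 kN·m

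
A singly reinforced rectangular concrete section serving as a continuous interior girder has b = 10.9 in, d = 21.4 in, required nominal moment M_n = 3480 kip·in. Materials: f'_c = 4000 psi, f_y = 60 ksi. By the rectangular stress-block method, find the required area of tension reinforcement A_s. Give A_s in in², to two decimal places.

A_s ≈ 3.07 in²

From M_n = 0.85 f'_c a b (d − a/2):
a = d − √(d² − 2M_n/(0.85 f'_c b)) = 21.4 − √(21.4² − 2 × 3480/(0.85 × 4 × 10.9)) = 4.964 in.
A_s = 0.85 f'_c a b / f_y = 0.85 × 4 × 4.964 × 10.9 / 60 = 3.066 in².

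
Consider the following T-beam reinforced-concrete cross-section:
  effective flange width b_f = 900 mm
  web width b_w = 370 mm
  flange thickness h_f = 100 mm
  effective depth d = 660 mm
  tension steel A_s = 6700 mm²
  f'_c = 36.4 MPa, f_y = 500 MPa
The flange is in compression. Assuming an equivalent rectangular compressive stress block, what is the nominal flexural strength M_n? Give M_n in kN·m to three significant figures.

Tension: T = A_s f_y = 6700 × 500 = 3350000 N.
Try a within the flange: a = T/(0.85 f'_c b_f) = 3350000/(0.85 × 36.4 × 900) = 120.30 mm.
a = 120.30 > h_f = 100 mm: the block extends into the web. Split into flange-overhang and web parts.
C_f = 0.85 f'_c (b_f − b_w) h_f = 0.85 × 36.4 × (900 − 370) × 100 = 1639820 N.
Remaining web compression depth: a_w = (T − C_f)/(0.85 f'_c b_w) = (3350000 − 1639820)/(0.85 × 36.4 × 370) = 149.39 mm.
M_n = C_f(d − h_f/2) + (T − C_f)(d − a_w/2) = 1639820 × (660 − 50) + 1710180 × (660 − 74.695) = 1000.29 + 1000.98 = 2001.27 × 10⁶ N·mm.
M_n = 2001.27 kN·m.

M_n ≈ 2000 kN·m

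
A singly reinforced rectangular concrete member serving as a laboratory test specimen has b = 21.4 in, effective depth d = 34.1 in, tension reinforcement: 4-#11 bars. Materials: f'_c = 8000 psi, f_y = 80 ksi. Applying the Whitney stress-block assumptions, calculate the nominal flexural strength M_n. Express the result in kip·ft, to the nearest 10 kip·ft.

A_s = 4 × 1.56 = 6.24 in².
T = A_s f_y = 6.24 × 80 = 499.2 kips.
a = T/(0.85 f'_c b) = 499.2/(0.85 × 8 × 21.4) = 3.430 in.
M_n = T(d − a/2) = 499.2 × (34.1 − 1.715) = 16166.6 kip·in = 16166.6/12 = 1347.22 kip·ft.

M_n ≈ 1350 kip·ft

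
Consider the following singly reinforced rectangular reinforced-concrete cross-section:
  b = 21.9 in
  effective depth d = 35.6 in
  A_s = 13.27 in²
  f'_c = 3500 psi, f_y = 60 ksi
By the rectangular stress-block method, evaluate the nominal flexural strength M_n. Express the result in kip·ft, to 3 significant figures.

T = A_s f_y = 13.27 × 60 = 796.2 kips.
a = T/(0.85 f'_c b) = 796.2/(0.85 × 3.5 × 21.9) = 12.221 in.
M_n = T(d − a/2) = 796.2 × (35.6 − 6.1105) = 23479.5 kip·in = 23479.5/12 = 1956.63 kip·ft.

M_n ≈ 1960 kip·ft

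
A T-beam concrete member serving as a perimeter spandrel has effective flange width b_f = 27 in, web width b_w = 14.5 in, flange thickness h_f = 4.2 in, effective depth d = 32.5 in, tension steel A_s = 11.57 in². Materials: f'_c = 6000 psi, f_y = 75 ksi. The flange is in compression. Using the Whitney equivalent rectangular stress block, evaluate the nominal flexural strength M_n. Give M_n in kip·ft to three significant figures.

Tension: T = A_s f_y = 11.57 × 75 = 867.75 kips.
Try a within the flange: a = T/(0.85 f'_c b_f) = 867.75/(0.85 × 6 × 27) = 6.302 in.
a = 6.302 > h_f = 4.2 in: the block extends into the web. Split into flange-overhang and web parts.
C_f = 0.85 f'_c (b_f − b_w) h_f = 0.85 × 6 × (27 − 14.5) × 4.2 = 267.8 kips.
Remaining web compression depth: a_w = (T − C_f)/(0.85 f'_c b_w) = (867.75 − 267.8)/(0.85 × 6 × 14.5) = 8.113 in.
M_n = C_f(d − h_f/2) + (T − C_f)(d − a_w/2) = 267.8 × (32.5 − 2.1) + 599.95 × (32.5 − 4.0565) = 8141.1 + 17064.7 = 25205.8 kip·in.
M_n = 25205.8/12 = 2100.48 kip·ft.

M_n ≈ 2100 kip·ft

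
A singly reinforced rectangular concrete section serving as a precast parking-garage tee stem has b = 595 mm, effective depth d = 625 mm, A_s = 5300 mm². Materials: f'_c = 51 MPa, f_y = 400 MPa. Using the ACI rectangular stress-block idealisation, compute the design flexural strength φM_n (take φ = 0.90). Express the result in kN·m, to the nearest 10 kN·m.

T = A_s f_y = 5300 × 400 = 2120000 N = 2120 kN.
From C = T: a = T/(0.85 f'_c b) = 2120000/(0.85 × 51 × 595) = 82.19 mm.
M_n = T(d − a/2) = 2120 kN × (625 − 41.095) mm = 1237.88 kN·m.
φM_n = 0.90 × 1237.88 = 1114.09 kN·m.

φM_n ≈ 1110 kN·m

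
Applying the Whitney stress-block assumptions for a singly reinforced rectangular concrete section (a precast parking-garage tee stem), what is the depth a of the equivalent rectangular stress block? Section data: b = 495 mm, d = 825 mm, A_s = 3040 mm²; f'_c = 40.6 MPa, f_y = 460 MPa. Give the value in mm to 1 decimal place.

T = A_s f_y = 3040 × 460 = 1398400 N = 1398.4 kN.
Setting C = 0.85 f'_c a b equal to T: a = 1398400/(0.85 × 40.6 × 495) = 81.9 mm.

a ≈ 81.9 mm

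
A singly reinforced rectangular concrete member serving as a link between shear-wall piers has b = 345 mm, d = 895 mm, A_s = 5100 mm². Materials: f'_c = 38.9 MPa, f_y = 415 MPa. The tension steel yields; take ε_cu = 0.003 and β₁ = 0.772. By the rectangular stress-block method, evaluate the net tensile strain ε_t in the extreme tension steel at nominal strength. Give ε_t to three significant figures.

ε_t ≈ 0.00817

a = A_s f_y/(0.85 f'_c b) = 185.54 mm.
β₁ = 0.772, so c = a/β₁ = 185.54/0.772 = 240.34 mm.
From the linear strain diagram with ε_cu = 0.003: ε_t = 0.003 (d − c)/c = 0.003 × (895 − 240.34)/240.34 = 0.00817.
Since ε_t ≥ 0.005, the section is tension-controlled.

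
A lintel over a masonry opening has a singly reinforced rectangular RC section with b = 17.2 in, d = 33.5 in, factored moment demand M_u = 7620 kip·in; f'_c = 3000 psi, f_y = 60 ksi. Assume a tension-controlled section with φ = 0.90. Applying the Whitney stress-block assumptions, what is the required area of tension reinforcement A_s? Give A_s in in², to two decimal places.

M_n = M_u/φ = 7620/0.90 = 8466.67 kip·in.
From M_n = 0.85 f'_c a b (d − a/2):
a = d − √(d² − 2M_n/(0.85 f'_c b)) = 33.5 − √(33.5² − 2 × 8466.67/(0.85 × 3 × 17.2)) = 6.367 in.
A_s = 0.85 f'_c a b / f_y = 0.85 × 3 × 6.367 × 17.2 / 60 = 4.654 in².

A_s ≈ 4.65 in²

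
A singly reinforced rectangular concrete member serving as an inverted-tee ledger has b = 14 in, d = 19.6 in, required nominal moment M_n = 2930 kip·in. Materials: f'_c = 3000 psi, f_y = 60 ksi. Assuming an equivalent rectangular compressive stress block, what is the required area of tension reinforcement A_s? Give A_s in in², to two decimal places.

From M_n = 0.85 f'_c a b (d − a/2):
a = d − √(d² − 2M_n/(0.85 f'_c b)) = 19.6 − √(19.6² − 2 × 2930/(0.85 × 3 × 14)) = 4.767 in.
A_s = 0.85 f'_c a b / f_y = 0.85 × 3 × 4.767 × 14 / 60 = 2.836 in².

A_s ≈ 2.84 in²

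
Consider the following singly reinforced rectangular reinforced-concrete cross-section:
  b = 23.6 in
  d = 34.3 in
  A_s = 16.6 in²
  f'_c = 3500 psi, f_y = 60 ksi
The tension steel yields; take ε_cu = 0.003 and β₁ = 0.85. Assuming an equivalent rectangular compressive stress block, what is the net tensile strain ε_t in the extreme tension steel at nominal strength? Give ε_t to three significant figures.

ε_t ≈ 0.00317

a = A_s f_y/(0.85 f'_c b) = 14.186 in.
β₁ = 0.85, so c = a/β₁ = 14.186/0.85 = 16.689 in.
From the linear strain diagram with ε_cu = 0.003: ε_t = 0.003 (d − c)/c = 0.003 × (34.3 − 16.689)/16.689 = 0.00317.
ε_t < 0.004 — the section is over-reinforced for flexure under ACI limits.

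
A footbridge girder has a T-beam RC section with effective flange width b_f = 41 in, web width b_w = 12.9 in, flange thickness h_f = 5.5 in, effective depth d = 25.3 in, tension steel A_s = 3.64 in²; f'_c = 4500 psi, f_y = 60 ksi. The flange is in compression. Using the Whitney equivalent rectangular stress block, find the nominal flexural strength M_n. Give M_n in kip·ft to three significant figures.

M_n ≈ 448 kip·ft

Tension: T = A_s f_y = 3.64 × 60 = 218.4 kips.
Try a within the flange: a = T/(0.85 f'_c b_f) = 218.4/(0.85 × 4.5 × 41) = 1.393 in.
Since a = 1.393 ≤ h_f = 5.5 in, the stress block lies entirely in the flange; analyse as a rectangular beam of width b_f.
M_n = T(d − a/2) = 218.4 × (25.3 − 0.6965) = 5373.4 kip·in.
M_n = 5373.4/12 = 447.78 kip·ft.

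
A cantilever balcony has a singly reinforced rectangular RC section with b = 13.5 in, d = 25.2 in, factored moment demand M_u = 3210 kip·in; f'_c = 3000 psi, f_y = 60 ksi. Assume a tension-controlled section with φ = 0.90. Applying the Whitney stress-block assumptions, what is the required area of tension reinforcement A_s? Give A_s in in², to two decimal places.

M_n = M_u/φ = 3210/0.90 = 3566.67 kip·in.
From M_n = 0.85 f'_c a b (d − a/2):
a = d − √(d² − 2M_n/(0.85 f'_c b)) = 25.2 − √(25.2² − 2 × 3566.67/(0.85 × 3 × 13.5)) = 4.516 in.
A_s = 0.85 f'_c a b / f_y = 0.85 × 3 × 4.516 × 13.5 / 60 = 2.591 in².

A_s ≈ 2.59 in²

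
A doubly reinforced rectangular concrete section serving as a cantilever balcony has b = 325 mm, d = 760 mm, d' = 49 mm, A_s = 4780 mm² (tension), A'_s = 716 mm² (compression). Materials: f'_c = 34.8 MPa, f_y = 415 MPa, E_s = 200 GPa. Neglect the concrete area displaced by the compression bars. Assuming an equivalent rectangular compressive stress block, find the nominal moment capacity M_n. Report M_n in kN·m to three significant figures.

Assume both tension and compression steel yield.
Net tension couple steel: A_s − A'_s = 4064 mm².
a = (A_s − A'_s) f_y / (0.85 f'_c b) = 1686560/(0.85 × 34.8 × 325) = 175.44 mm.
c = a/β₁ = 175.44/0.801 = 219.03 mm; ε'_s = 0.003(c − d')/c = 0.0023 ≥ f_y/E_s = 0.0021, so compression steel does yield.
M_n = (A_s − A'_s) f_y (d − a/2) + A'_s f_y (d − d') = [1686560 × (760 − 87.72) + 297140 × (760 − 49)] × 10⁻⁶ = 1133.84 + 211.27 = 1345.11 kN·m.

M_n ≈ 1350 kN·m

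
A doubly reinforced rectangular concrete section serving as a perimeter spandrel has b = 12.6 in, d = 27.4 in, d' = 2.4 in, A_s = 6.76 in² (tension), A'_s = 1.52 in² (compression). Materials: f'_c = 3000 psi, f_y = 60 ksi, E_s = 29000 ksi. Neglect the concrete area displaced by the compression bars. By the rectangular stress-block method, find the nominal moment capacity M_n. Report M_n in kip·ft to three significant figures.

Assume both steels yield.
a = (A_s − A'_s) f_y/(0.85 f'_c b) = (6.76 − 1.52) × 60/(0.85 × 3 × 12.6) = 9.785 in.
c = a/β₁ = 9.785/0.85 = 11.512 in; ε'_s = 0.003(c − d')/c = 0.0024 ≥ ε_y = 0.0021, so the compression steel yields.
M_n = (A_s − A'_s) f_y (d − a/2) + A'_s f_y (d − d') = 314.4 × (27.4 − 4.8925) + 91.2 × (27.4 − 2.4) = 7076.4 + 2280.0 = 9356.4 kip·in = 9356.4/12 = 779.70 kip·ft.

M_n ≈ 780 kip·ft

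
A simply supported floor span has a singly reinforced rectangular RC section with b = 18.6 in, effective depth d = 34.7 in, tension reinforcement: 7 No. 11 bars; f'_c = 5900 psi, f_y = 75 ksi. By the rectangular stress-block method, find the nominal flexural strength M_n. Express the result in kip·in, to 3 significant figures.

A_s = 7 × 1.56 = 10.92 in².
T = A_s f_y = 10.92 × 75 = 819 kips.
a = T/(0.85 f'_c b) = 819/(0.85 × 5.9 × 18.6) = 8.780 in.
M_n = T(d − a/2) = 819 × (34.7 − 4.39) = 24823.9 kip·in.

M_n ≈ 24800 kip·in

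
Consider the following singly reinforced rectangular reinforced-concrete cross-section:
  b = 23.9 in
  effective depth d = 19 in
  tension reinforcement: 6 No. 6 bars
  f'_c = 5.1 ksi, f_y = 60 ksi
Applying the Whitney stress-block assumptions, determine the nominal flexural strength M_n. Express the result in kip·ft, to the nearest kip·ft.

M_n ≈ 241 kip·ft

A_s = 6 × 0.44 = 2.64 in².
T = A_s f_y = 2.64 × 60 = 158.4 kips.
a = T/(0.85 f'_c b) = 158.4/(0.85 × 5.1 × 23.9) = 1.529 in.
M_n = T(d − a/2) = 158.4 × (19 − 0.7645) = 2888.5 kip·in = 2888.5/12 = 240.71 kip·ft.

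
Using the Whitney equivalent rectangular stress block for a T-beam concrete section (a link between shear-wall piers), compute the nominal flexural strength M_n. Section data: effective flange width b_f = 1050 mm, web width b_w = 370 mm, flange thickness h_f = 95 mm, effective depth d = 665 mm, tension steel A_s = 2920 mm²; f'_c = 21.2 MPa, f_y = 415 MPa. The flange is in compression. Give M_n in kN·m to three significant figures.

M_n ≈ 767 kN·m

Tension: T = A_s f_y = 2920 × 415 = 1211800 N.
Try a within the flange: a = T/(0.85 f'_c b_f) = 1211800/(0.85 × 21.2 × 1050) = 64.05 mm.
Since a = 64.05 ≤ h_f = 95 mm, the stress block lies entirely in the flange; analyse as a rectangular beam of width b_f.
M_n = T(d − a/2) = 1211800 × (665 − 32.025) = 767.04 × 10⁶ N·mm.
M_n = 767.04 kN·m.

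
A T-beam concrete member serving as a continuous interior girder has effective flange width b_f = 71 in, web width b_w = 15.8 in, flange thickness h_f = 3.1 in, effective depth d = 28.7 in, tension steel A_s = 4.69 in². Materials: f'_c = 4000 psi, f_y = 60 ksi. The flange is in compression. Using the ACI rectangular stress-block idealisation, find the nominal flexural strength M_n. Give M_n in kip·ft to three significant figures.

Tension: T = A_s f_y = 4.69 × 60 = 281.4 kips.
Try a within the flange: a = T/(0.85 f'_c b_f) = 281.4/(0.85 × 4 × 71) = 1.166 in.
Since a = 1.166 ≤ h_f = 3.1 in, the stress block lies entirely in the flange; analyse as a rectangular beam of width b_f.
M_n = T(d − a/2) = 281.4 × (28.7 − 0.583) = 7912.1 kip·in.
M_n = 7912.1/12 = 659.34 kip·ft.

M_n ≈ 659 kip·ft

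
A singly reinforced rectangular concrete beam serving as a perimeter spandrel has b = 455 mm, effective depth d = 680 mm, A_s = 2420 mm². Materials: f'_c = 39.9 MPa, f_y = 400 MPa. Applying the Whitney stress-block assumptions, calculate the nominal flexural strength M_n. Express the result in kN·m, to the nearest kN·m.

M_n ≈ 628 kN·m

T = A_s f_y = 2420 × 400 = 968000 N = 968 kN.
From C = T: a = T/(0.85 f'_c b) = 968000/(0.85 × 39.9 × 455) = 62.73 mm.
M_n = T(d − a/2) = 968 kN × (680 − 31.365) mm = 627.88 kN·m.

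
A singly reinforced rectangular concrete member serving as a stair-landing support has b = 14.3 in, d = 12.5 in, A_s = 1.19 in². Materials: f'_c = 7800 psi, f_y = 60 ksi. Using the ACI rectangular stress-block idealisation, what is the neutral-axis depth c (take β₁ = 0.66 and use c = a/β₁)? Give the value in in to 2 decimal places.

T = A_s f_y = 1.19 × 60 = 71.4 kips.
a = T/(0.85 f'_c b) = 71.4/(0.85 × 7.8 × 14.3) = 0.7531 in.
With β₁ = 0.66, c = a/β₁ = 0.7531/0.66 = 1.14 in.

c ≈ 1.14 in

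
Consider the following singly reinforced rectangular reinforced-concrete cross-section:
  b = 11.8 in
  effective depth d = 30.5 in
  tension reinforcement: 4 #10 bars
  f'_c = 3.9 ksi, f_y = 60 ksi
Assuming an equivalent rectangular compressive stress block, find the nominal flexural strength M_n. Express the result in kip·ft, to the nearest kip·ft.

M_n ≈ 676 kip·ft

A_s = 4 × 1.27 = 5.08 in².
T = A_s f_y = 5.08 × 60 = 304.8 kips.
a = T/(0.85 f'_c b) = 304.8/(0.85 × 3.9 × 11.8) = 7.792 in.
M_n = T(d − a/2) = 304.8 × (30.5 − 3.896) = 8108.9 kip·in = 8108.9/12 = 675.74 kip·ft.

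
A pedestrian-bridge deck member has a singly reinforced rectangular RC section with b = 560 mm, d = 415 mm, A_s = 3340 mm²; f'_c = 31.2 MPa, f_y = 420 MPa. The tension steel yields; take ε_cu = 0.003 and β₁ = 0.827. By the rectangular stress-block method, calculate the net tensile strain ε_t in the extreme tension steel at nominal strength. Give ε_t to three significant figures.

ε_t ≈ 0.00790

a = A_s f_y/(0.85 f'_c b) = 94.46 mm.
β₁ = 0.827, so c = a/β₁ = 94.46/0.827 = 114.22 mm.
From the linear strain diagram with ε_cu = 0.003: ε_t = 0.003 (d − c)/c = 0.003 × (415 − 114.22)/114.22 = 0.00790.
Since ε_t ≥ 0.005, the section is tension-controlled.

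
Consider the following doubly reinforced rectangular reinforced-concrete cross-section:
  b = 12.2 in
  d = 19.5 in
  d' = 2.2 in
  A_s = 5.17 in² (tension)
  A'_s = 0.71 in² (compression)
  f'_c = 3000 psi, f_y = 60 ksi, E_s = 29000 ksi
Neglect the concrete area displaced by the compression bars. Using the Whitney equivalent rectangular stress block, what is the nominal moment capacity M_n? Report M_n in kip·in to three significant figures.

M_n ≈ 4800 kip·in

Assume both steels yield.
a = (A_s − A'_s) f_y/(0.85 f'_c b) = (5.17 − 0.71) × 60/(0.85 × 3 × 12.2) = 8.602 in.
c = a/β₁ = 8.602/0.85 = 10.120 in; ε'_s = 0.003(c − d')/c = 0.0023 ≥ ε_y = 0.0021, so the compression steel yields.
M_n = (A_s − A'_s) f_y (d − a/2) + A'_s f_y (d − d') = 267.6 × (19.5 − 4.301) + 42.6 × (19.5 − 2.2) = 4067.3 + 737.0 = 4804.3 kip·in.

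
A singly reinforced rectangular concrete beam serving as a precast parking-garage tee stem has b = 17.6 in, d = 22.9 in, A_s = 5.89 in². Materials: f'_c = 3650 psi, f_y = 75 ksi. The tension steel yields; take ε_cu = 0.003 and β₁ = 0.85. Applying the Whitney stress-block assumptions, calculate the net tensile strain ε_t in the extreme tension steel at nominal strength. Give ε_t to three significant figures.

a = A_s f_y/(0.85 f'_c b) = 8.090 in.
β₁ = 0.85, so c = a/β₁ = 8.090/0.85 = 9.518 in.
From the linear strain diagram with ε_cu = 0.003: ε_t = 0.003 (d − c)/c = 0.003 × (22.9 − 9.518)/9.518 = 0.00422.
ε_t is between 0.004 and 0.005 — transition zone.

ε_t ≈ 0.00422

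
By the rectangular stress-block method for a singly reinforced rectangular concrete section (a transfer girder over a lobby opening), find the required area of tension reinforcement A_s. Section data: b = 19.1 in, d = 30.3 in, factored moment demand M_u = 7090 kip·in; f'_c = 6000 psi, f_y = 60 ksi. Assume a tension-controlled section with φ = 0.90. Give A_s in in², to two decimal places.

M_n = M_u/φ = 7090/0.90 = 7877.78 kip·in.
From M_n = 0.85 f'_c a b (d − a/2):
a = d − √(d² − 2M_n/(0.85 f'_c b)) = 30.3 − √(30.3² − 2 × 7877.78/(0.85 × 6 × 19.1)) = 2.798 in.
A_s = 0.85 f'_c a b / f_y = 0.85 × 6 × 2.798 × 19.1 / 60 = 4.543 in².

A_s ≈ 4.54 in²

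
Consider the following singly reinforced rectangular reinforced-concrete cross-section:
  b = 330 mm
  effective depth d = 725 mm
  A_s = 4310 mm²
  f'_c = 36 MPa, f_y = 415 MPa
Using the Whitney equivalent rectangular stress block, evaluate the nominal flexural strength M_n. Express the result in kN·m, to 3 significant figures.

M_n ≈ 1140 kN·m

T = A_s f_y = 4310 × 415 = 1788650 N = 1788.65 kN.
From C = T: a = T/(0.85 f'_c b) = 1788650/(0.85 × 36 × 330) = 177.13 mm.
M_n = T(d − a/2) = 1788.65 kN × (725 − 88.565) mm = 1138.36 kN·m.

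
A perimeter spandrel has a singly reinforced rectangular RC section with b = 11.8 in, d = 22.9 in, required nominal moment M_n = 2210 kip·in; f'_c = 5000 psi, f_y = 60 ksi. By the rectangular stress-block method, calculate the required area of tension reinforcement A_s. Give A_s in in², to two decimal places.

A_s ≈ 1.68 in²

From M_n = 0.85 f'_c a b (d − a/2):
a = d − √(d² − 2M_n/(0.85 f'_c b)) = 22.9 − √(22.9² − 2 × 2210/(0.85 × 5 × 11.8)) = 2.013 in.
A_s = 0.85 f'_c a b / f_y = 0.85 × 5 × 2.013 × 11.8 / 60 = 1.683 in².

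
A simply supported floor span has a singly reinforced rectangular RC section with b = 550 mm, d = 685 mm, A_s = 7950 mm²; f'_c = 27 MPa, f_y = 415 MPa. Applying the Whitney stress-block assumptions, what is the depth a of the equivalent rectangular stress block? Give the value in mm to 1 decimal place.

T = A_s f_y = 7950 × 415 = 3299250 N = 3299.25 kN.
Setting C = 0.85 f'_c a b equal to T: a = 3299250/(0.85 × 27 × 550) = 261.4 mm.

a ≈ 261.4 mm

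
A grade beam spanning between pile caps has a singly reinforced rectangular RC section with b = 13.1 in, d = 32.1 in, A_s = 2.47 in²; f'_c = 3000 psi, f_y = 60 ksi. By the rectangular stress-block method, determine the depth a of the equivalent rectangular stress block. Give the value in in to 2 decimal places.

T = A_s f_y = 2.47 × 60 = 148.2 kips.
a = T/(0.85 f'_c b) = 148.2/(0.85 × 3 × 13.1) = 4.44 in.

a ≈ 4.44 in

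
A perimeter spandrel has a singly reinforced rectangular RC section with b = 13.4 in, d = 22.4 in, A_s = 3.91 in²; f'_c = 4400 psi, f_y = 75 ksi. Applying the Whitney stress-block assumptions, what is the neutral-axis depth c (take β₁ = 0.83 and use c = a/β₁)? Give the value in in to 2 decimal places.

T = A_s f_y = 3.91 × 75 = 293.25 kips.
a = T/(0.85 f'_c b) = 293.25/(0.85 × 4.4 × 13.4) = 5.8514 in.
With β₁ = 0.83, c = a/β₁ = 5.8514/0.83 = 7.05 in.

c ≈ 7.05 in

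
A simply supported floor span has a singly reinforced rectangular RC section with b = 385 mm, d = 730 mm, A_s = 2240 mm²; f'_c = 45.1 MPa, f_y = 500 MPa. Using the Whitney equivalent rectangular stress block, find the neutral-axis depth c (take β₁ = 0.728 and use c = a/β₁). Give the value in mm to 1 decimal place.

c ≈ 104.2 mm

T = A_s f_y = 2240 × 500 = 1120000 N = 1120 kN.
Setting C = 0.85 f'_c a b equal to T: a = 1120000/(0.85 × 45.1 × 385) = 75.886 mm.
With β₁ = 0.728, c = a/β₁ = 75.886/0.728 = 104.2 mm.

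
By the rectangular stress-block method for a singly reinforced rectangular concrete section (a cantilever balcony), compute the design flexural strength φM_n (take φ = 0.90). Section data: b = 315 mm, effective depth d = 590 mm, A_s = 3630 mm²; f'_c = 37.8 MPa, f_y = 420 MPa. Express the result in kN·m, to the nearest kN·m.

T = A_s f_y = 3630 × 420 = 1524600 N = 1524.6 kN.
From C = T: a = T/(0.85 f'_c b) = 1524600/(0.85 × 37.8 × 315) = 150.64 mm.
M_n = T(d − a/2) = 1524.6 kN × (590 − 75.32) mm = 784.68 kN·m.
φM_n = 0.90 × 784.68 = 706.21 kN·m.

φM_n ≈ 706 kN·m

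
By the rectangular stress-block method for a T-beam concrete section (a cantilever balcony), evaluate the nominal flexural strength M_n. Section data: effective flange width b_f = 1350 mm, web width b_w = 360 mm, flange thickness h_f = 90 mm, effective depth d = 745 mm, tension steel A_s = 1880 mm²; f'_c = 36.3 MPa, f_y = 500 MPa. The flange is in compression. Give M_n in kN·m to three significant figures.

M_n ≈ 690 kN·m

Tension: T = A_s f_y = 1880 × 500 = 940000 N.
Try a within the flange: a = T/(0.85 f'_c b_f) = 940000/(0.85 × 36.3 × 1350) = 22.57 mm.
Since a = 22.57 ≤ h_f = 90 mm, the stress block lies entirely in the flange; analyse as a rectangular beam of width b_f.
M_n = T(d − a/2) = 940000 × (745 − 11.285) = 689.69 × 10⁶ N·mm.
M_n = 689.69 kN·m.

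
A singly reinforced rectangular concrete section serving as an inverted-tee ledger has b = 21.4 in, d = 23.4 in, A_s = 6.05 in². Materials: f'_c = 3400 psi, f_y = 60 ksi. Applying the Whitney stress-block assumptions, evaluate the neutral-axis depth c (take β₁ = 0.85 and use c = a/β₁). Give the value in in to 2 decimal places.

c ≈ 6.91 in

T = A_s f_y = 6.05 × 60 = 363 kips.
a = T/(0.85 f'_c b) = 363/(0.85 × 3.4 × 21.4) = 5.8694 in.
With β₁ = 0.85, c = a/β₁ = 5.8694/0.85 = 6.91 in.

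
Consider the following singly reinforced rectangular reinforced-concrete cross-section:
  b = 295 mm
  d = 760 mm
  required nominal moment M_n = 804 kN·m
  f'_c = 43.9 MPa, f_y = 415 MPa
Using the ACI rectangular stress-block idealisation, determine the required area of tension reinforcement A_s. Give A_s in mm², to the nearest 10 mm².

With M_n = 0.85 f'_c a b (d − a/2), solve the quadratic for a:
a = d − √(d² − 2M_n/(0.85 f'_c b)) = 760 − √(760² − 2 × 804×10⁶/(0.85 × 43.9 × 295)) = 103.10 mm.
A_s = 0.85 f'_c a b / f_y = 0.85 × 43.9 × 103.10 × 295 / 415 = 2734.7 mm².

A_s ≈ 2730 mm²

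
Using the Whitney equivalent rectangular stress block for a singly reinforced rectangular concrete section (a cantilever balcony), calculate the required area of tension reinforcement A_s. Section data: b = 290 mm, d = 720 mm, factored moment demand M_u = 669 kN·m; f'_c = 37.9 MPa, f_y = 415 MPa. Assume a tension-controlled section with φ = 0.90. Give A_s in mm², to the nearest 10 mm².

A_s ≈ 2720 mm²

M_n = M_u/φ = 669/0.90 = 743.333 kN·m.
With M_n = 0.85 f'_c a b (d − a/2), solve the quadratic for a:
a = d − √(d² − 2M_n/(0.85 f'_c b)) = 720 − √(720² − 2 × 743.333×10⁶/(0.85 × 37.9 × 290)) = 120.61 mm.
A_s = 0.85 f'_c a b / f_y = 0.85 × 37.9 × 120.61 × 290 / 415 = 2715.1 mm².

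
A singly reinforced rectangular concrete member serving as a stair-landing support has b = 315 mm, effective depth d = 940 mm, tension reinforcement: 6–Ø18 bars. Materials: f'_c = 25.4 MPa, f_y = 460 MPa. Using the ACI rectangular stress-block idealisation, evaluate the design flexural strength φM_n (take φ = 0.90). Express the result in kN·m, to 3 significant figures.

A_s = 6 × 254 = 1524 mm².
T = A_s f_y = 1524 × 460 = 701040 N = 701.04 kN.
From C = T: a = T/(0.85 f'_c b) = 701040/(0.85 × 25.4 × 315) = 103.08 mm.
M_n = T(d − a/2) = 701.04 kN × (940 − 51.54) mm = 622.85 kN·m.
φM_n = 0.90 × 622.85 = 560.57 kN·m.

φM_n ≈ 561 kN·m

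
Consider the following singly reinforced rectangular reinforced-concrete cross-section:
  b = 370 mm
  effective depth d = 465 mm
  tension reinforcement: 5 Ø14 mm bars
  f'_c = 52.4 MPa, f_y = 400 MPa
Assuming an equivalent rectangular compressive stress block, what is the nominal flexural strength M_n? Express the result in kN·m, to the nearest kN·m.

A_s = 5 × 154 = 770 mm².
T = A_s f_y = 770 × 400 = 308000 N = 308 kN.
From C = T: a = T/(0.85 f'_c b) = 308000/(0.85 × 52.4 × 370) = 18.69 mm.
M_n = T(d − a/2) = 308 kN × (465 − 9.345) mm = 140.34 kN·m.

M_n ≈ 140 kN·m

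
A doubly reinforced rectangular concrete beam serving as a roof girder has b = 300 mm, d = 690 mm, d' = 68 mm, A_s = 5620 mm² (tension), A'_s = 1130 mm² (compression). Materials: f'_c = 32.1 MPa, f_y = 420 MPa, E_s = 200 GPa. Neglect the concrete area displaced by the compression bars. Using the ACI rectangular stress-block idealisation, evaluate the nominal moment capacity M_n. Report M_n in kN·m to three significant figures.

M_n ≈ 1380 kN·m

Assume both tension and compression steel yield.
Net tension couple steel: A_s − A'_s = 4490 mm².
a = (A_s − A'_s) f_y / (0.85 f'_c b) = 1885800/(0.85 × 32.1 × 300) = 230.38 mm.
c = a/β₁ = 230.38/0.821 = 280.61 mm; ε'_s = 0.003(c − d')/c = 0.0023 ≥ f_y/E_s = 0.0021, so compression steel does yield.
M_n = (A_s − A'_s) f_y (d − a/2) + A'_s f_y (d − d') = [1885800 × (690 − 115.19) + 474600 × (690 − 68)] × 10⁻⁶ = 1083.98 + 295.20 = 1379.18 kN·m.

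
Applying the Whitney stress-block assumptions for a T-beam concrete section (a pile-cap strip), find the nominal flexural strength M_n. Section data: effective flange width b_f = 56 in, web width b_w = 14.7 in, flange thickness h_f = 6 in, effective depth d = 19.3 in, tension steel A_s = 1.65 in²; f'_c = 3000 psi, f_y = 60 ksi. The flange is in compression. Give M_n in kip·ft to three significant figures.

M_n ≈ 156 kip·ft

Tension: T = A_s f_y = 1.65 × 60 = 99 kips.
Try a within the flange: a = T/(0.85 f'_c b_f) = 99/(0.85 × 3 × 56) = 0.693 in.
Since a = 0.693 ≤ h_f = 6 in, the stress block lies entirely in the flange; analyse as a rectangular beam of width b_f.
M_n = T(d − a/2) = 99 × (19.3 − 0.3465) = 1876.4 kip·in.
M_n = 1876.4/12 = 156.37 kip·ft.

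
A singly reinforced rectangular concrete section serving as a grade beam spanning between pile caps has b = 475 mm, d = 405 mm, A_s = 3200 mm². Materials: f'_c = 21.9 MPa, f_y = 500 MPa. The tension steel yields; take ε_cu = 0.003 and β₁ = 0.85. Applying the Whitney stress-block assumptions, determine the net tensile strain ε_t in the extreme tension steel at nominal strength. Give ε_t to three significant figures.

a = A_s f_y/(0.85 f'_c b) = 180.95 mm.
β₁ = 0.85, so c = a/β₁ = 180.95/0.85 = 212.88 mm.
From the linear strain diagram with ε_cu = 0.003: ε_t = 0.003 (d − c)/c = 0.003 × (405 − 212.88)/212.88 = 0.00271.
ε_t < 0.004 — the section is over-reinforced for flexure under ACI limits.

ε_t ≈ 0.00271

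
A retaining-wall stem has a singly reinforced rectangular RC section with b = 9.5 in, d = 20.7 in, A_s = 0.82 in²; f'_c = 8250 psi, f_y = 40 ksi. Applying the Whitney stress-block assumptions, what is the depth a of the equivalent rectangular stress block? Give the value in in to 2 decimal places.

a ≈ 0.49 in

T = A_s f_y = 0.82 × 40 = 32.8 kips.
a = T/(0.85 f'_c b) = 32.8/(0.85 × 8.25 × 9.5) = 0.49 in.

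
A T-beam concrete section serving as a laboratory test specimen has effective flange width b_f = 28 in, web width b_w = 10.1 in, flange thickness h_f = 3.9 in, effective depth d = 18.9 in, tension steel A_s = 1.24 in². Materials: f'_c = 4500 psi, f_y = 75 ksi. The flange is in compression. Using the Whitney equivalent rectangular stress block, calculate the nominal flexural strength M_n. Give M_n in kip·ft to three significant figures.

M_n ≈ 143 kip·ft

Tension: T = A_s f_y = 1.24 × 75 = 93 kips.
Try a within the flange: a = T/(0.85 f'_c b_f) = 93/(0.85 × 4.5 × 28) = 0.868 in.
Since a = 0.868 ≤ h_f = 3.9 in, the stress block lies entirely in the flange; analyse as a rectangular beam of width b_f.
M_n = T(d − a/2) = 93 × (18.9 − 0.434) = 1717.3 kip·in.
M_n = 1717.3/12 = 143.11 kip·ft.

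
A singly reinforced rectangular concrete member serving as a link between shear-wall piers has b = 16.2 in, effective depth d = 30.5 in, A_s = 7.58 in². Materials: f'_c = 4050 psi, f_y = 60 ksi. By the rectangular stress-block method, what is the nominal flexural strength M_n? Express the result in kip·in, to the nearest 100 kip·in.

T = A_s f_y = 7.58 × 60 = 454.8 kips.
a = T/(0.85 f'_c b) = 454.8/(0.85 × 4.05 × 16.2) = 8.155 in.
M_n = T(d − a/2) = 454.8 × (30.5 − 4.0775) = 12017.0 kip·in.

M_n ≈ 12000 kip·in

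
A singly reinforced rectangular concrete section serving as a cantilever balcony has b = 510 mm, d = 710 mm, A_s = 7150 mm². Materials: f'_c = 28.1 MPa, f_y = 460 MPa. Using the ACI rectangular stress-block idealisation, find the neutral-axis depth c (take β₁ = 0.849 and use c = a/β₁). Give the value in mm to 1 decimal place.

c ≈ 318.0 mm

T = A_s f_y = 7150 × 460 = 3289000 N = 3289 kN.
Setting C = 0.85 f'_c a b equal to T: a = 3289000/(0.85 × 28.1 × 510) = 270.003 mm.
With β₁ = 0.849, c = a/β₁ = 270.003/0.849 = 318.0 mm.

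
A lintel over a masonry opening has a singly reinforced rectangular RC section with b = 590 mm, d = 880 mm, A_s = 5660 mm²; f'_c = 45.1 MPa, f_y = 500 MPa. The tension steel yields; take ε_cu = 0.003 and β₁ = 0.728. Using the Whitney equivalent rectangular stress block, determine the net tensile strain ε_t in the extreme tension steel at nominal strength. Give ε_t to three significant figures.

ε_t ≈ 0.0124

a = A_s f_y/(0.85 f'_c b) = 125.12 mm.
β₁ = 0.728, so c = a/β₁ = 125.12/0.728 = 171.87 mm.
From the linear strain diagram with ε_cu = 0.003: ε_t = 0.003 (d − c)/c = 0.003 × (880 − 171.87)/171.87 = 0.0124.
Since ε_t ≥ 0.005, the section is tension-controlled.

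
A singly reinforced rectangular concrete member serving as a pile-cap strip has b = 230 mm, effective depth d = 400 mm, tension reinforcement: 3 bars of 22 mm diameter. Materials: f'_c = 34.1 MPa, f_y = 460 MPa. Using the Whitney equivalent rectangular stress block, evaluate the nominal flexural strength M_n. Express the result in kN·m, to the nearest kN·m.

M_n ≈ 189 kN·m

A_s = 3 × 380 = 1140 mm².
T = A_s f_y = 1140 × 460 = 524400 N = 524.4 kN.
From C = T: a = T/(0.85 f'_c b) = 524400/(0.85 × 34.1 × 230) = 78.66 mm.
M_n = T(d − a/2) = 524.4 kN × (400 − 39.33) mm = 189.14 kN·m.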